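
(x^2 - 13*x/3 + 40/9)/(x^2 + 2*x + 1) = (9*x^2 - 39*x + 40)/(9*(x^2 + 2*x + 1))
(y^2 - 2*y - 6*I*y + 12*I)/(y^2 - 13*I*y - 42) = (y - 2)/(y - 7*I)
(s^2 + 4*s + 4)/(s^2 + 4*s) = (s^2 + 4*s + 4)/(s*(s + 4))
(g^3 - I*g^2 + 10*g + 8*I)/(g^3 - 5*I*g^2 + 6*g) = (g^2 - 2*I*g + 8)/(g*(g - 6*I))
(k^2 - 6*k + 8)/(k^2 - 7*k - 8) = (-k^2 + 6*k - 8)/(-k^2 + 7*k + 8)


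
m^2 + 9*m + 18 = (m + 3)*(m + 6)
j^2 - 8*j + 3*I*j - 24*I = (j - 8)*(j + 3*I)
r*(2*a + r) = 2*a*r + r^2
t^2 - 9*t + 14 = (t - 7)*(t - 2)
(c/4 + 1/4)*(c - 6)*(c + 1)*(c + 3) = c^4/4 - c^3/4 - 23*c^2/4 - 39*c/4 - 9/2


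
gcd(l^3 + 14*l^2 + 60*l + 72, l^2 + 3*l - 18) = l + 6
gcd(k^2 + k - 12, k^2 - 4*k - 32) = k + 4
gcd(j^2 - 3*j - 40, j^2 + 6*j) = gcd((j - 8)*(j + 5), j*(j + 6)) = 1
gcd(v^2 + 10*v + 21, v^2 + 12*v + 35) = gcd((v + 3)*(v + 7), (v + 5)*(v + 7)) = v + 7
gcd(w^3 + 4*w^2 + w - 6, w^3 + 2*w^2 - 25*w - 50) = w + 2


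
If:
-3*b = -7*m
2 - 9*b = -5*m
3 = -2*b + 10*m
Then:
No Solution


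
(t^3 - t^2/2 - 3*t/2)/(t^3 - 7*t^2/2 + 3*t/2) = (2*t^2 - t - 3)/(2*t^2 - 7*t + 3)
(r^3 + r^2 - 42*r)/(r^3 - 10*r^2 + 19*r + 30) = r*(r + 7)/(r^2 - 4*r - 5)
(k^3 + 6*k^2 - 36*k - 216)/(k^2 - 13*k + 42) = (k^2 + 12*k + 36)/(k - 7)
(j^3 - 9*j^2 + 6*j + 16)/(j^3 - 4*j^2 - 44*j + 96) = (j + 1)/(j + 6)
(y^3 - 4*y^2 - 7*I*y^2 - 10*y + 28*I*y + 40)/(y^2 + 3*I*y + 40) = (y^2 - 2*y*(2 + I) + 8*I)/(y + 8*I)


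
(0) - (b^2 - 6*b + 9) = -b^2 + 6*b - 9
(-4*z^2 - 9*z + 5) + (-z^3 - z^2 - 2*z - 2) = -z^3 - 5*z^2 - 11*z + 3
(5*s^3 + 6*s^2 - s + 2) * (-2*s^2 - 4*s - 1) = -10*s^5 - 32*s^4 - 27*s^3 - 6*s^2 - 7*s - 2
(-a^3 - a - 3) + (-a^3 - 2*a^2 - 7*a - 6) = -2*a^3 - 2*a^2 - 8*a - 9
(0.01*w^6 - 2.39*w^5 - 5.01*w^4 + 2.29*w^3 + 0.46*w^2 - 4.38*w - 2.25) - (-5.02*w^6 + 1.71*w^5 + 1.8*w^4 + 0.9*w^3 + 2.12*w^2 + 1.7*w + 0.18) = 5.03*w^6 - 4.1*w^5 - 6.81*w^4 + 1.39*w^3 - 1.66*w^2 - 6.08*w - 2.43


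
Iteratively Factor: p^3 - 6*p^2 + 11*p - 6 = (p - 2)*(p^2 - 4*p + 3) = (p - 3)*(p - 2)*(p - 1)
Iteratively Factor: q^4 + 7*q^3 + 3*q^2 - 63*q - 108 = (q + 4)*(q^3 + 3*q^2 - 9*q - 27) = (q + 3)*(q + 4)*(q^2 - 9) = (q + 3)^2*(q + 4)*(q - 3)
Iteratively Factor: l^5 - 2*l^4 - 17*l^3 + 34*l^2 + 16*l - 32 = (l + 4)*(l^4 - 6*l^3 + 7*l^2 + 6*l - 8) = (l - 2)*(l + 4)*(l^3 - 4*l^2 - l + 4) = (l - 4)*(l - 2)*(l + 4)*(l^2 - 1) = (l - 4)*(l - 2)*(l - 1)*(l + 4)*(l + 1)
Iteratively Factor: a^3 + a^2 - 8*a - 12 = (a + 2)*(a^2 - a - 6) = (a + 2)^2*(a - 3)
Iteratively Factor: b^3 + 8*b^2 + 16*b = (b)*(b^2 + 8*b + 16) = b*(b + 4)*(b + 4)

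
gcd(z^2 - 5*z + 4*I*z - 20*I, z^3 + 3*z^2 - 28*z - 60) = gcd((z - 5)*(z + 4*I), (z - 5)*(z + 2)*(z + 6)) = z - 5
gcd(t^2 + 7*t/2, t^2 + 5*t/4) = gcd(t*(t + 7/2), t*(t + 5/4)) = t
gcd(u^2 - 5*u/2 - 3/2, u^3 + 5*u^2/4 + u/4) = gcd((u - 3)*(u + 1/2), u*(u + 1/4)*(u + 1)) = 1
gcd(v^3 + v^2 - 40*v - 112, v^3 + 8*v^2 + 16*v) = v^2 + 8*v + 16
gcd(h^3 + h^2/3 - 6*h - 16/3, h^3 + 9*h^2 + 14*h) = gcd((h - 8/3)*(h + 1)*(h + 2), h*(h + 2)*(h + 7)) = h + 2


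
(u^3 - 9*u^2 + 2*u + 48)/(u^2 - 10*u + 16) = (u^2 - u - 6)/(u - 2)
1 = 1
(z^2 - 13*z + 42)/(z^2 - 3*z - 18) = (z - 7)/(z + 3)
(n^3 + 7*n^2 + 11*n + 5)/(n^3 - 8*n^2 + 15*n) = (n^3 + 7*n^2 + 11*n + 5)/(n*(n^2 - 8*n + 15))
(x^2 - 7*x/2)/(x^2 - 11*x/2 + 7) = x/(x - 2)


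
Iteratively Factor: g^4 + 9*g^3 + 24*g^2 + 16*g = (g)*(g^3 + 9*g^2 + 24*g + 16) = g*(g + 4)*(g^2 + 5*g + 4) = g*(g + 1)*(g + 4)*(g + 4)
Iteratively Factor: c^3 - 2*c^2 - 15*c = (c - 5)*(c^2 + 3*c) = c*(c - 5)*(c + 3)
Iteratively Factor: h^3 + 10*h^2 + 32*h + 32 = (h + 4)*(h^2 + 6*h + 8) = (h + 2)*(h + 4)*(h + 4)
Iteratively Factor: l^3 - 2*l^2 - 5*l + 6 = (l - 3)*(l^2 + l - 2) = (l - 3)*(l - 1)*(l + 2)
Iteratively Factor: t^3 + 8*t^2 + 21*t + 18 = (t + 3)*(t^2 + 5*t + 6) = (t + 2)*(t + 3)*(t + 3)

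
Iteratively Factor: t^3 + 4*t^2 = (t)*(t^2 + 4*t) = t*(t + 4)*(t)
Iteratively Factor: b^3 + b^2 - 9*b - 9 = (b - 3)*(b^2 + 4*b + 3) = (b - 3)*(b + 1)*(b + 3)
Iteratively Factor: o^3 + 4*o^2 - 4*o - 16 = (o - 2)*(o^2 + 6*o + 8) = (o - 2)*(o + 2)*(o + 4)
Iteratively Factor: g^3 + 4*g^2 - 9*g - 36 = (g + 3)*(g^2 + g - 12) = (g + 3)*(g + 4)*(g - 3)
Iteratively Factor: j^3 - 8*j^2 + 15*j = (j)*(j^2 - 8*j + 15) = j*(j - 5)*(j - 3)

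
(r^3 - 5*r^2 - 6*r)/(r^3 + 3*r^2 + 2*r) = (r - 6)/(r + 2)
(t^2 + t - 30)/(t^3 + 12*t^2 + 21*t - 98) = (t^2 + t - 30)/(t^3 + 12*t^2 + 21*t - 98)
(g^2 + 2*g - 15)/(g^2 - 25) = (g - 3)/(g - 5)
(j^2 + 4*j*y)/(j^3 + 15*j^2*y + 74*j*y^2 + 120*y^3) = j/(j^2 + 11*j*y + 30*y^2)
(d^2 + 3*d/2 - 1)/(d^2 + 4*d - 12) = (d^2 + 3*d/2 - 1)/(d^2 + 4*d - 12)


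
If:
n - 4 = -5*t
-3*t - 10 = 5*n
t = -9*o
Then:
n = -31/11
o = -5/33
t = 15/11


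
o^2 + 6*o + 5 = (o + 1)*(o + 5)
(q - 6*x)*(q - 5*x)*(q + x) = q^3 - 10*q^2*x + 19*q*x^2 + 30*x^3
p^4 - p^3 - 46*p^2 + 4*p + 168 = (p - 7)*(p - 2)*(p + 2)*(p + 6)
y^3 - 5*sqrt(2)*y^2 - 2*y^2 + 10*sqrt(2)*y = y*(y - 2)*(y - 5*sqrt(2))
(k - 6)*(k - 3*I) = k^2 - 6*k - 3*I*k + 18*I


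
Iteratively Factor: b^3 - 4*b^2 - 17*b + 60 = (b - 3)*(b^2 - b - 20) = (b - 3)*(b + 4)*(b - 5)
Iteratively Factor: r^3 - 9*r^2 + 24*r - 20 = (r - 2)*(r^2 - 7*r + 10) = (r - 5)*(r - 2)*(r - 2)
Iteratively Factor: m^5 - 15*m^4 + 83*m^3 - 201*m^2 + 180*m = (m - 3)*(m^4 - 12*m^3 + 47*m^2 - 60*m) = (m - 5)*(m - 3)*(m^3 - 7*m^2 + 12*m) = m*(m - 5)*(m - 3)*(m^2 - 7*m + 12) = m*(m - 5)*(m - 4)*(m - 3)*(m - 3)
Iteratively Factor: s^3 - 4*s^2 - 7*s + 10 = (s - 5)*(s^2 + s - 2) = (s - 5)*(s + 2)*(s - 1)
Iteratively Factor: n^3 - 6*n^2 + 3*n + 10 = (n - 5)*(n^2 - n - 2) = (n - 5)*(n - 2)*(n + 1)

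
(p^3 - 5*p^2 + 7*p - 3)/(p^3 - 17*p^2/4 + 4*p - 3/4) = 4*(p - 1)/(4*p - 1)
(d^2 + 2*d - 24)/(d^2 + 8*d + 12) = (d - 4)/(d + 2)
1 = 1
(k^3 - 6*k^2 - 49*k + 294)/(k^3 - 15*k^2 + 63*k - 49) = (k^2 + k - 42)/(k^2 - 8*k + 7)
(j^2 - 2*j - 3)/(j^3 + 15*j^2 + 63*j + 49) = (j - 3)/(j^2 + 14*j + 49)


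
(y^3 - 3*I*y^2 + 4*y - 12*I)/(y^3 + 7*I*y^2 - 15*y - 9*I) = (y^3 - 3*I*y^2 + 4*y - 12*I)/(y^3 + 7*I*y^2 - 15*y - 9*I)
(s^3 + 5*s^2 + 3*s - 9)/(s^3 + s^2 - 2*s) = (s^2 + 6*s + 9)/(s*(s + 2))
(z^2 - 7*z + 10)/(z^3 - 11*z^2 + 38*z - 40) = 1/(z - 4)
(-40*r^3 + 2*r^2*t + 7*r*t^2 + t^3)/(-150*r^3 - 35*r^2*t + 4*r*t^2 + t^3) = (8*r^2 - 2*r*t - t^2)/(30*r^2 + r*t - t^2)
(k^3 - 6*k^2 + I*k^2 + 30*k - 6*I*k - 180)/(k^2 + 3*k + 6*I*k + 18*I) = (k^2 - k*(6 + 5*I) + 30*I)/(k + 3)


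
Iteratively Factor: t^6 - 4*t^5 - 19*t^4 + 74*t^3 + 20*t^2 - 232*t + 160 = (t + 2)*(t^5 - 6*t^4 - 7*t^3 + 88*t^2 - 156*t + 80) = (t - 1)*(t + 2)*(t^4 - 5*t^3 - 12*t^2 + 76*t - 80) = (t - 1)*(t + 2)*(t + 4)*(t^3 - 9*t^2 + 24*t - 20) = (t - 2)*(t - 1)*(t + 2)*(t + 4)*(t^2 - 7*t + 10) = (t - 5)*(t - 2)*(t - 1)*(t + 2)*(t + 4)*(t - 2)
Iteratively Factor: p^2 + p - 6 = (p - 2)*(p + 3)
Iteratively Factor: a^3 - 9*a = (a)*(a^2 - 9) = a*(a - 3)*(a + 3)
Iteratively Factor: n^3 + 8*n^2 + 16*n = (n + 4)*(n^2 + 4*n) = (n + 4)^2*(n)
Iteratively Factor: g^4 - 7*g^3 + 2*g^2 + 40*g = (g + 2)*(g^3 - 9*g^2 + 20*g) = (g - 4)*(g + 2)*(g^2 - 5*g) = g*(g - 4)*(g + 2)*(g - 5)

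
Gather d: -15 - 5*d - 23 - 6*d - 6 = -11*d - 44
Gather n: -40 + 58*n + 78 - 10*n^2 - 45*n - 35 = -10*n^2 + 13*n + 3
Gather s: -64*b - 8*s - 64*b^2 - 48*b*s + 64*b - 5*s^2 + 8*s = -64*b^2 - 48*b*s - 5*s^2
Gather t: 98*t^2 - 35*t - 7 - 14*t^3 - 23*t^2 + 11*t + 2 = -14*t^3 + 75*t^2 - 24*t - 5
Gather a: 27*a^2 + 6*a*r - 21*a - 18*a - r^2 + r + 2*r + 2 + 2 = 27*a^2 + a*(6*r - 39) - r^2 + 3*r + 4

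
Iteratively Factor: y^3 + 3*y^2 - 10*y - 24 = (y + 2)*(y^2 + y - 12) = (y - 3)*(y + 2)*(y + 4)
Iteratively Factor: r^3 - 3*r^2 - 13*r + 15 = (r - 5)*(r^2 + 2*r - 3) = (r - 5)*(r + 3)*(r - 1)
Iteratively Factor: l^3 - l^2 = (l)*(l^2 - l) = l^2*(l - 1)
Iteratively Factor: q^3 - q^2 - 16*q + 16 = (q - 4)*(q^2 + 3*q - 4) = (q - 4)*(q - 1)*(q + 4)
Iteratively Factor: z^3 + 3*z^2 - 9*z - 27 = (z + 3)*(z^2 - 9) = (z - 3)*(z + 3)*(z + 3)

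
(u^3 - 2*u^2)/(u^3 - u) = u*(u - 2)/(u^2 - 1)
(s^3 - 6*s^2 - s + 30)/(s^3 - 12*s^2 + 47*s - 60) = (s + 2)/(s - 4)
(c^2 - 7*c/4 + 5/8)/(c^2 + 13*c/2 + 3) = (8*c^2 - 14*c + 5)/(4*(2*c^2 + 13*c + 6))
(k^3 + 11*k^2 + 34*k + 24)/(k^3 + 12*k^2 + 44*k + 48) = (k + 1)/(k + 2)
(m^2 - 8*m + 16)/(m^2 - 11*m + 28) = (m - 4)/(m - 7)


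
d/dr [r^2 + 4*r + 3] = 2*r + 4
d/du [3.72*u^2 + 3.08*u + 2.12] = 7.44*u + 3.08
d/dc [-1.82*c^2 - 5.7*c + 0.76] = -3.64*c - 5.7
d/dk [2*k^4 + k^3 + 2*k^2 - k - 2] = 8*k^3 + 3*k^2 + 4*k - 1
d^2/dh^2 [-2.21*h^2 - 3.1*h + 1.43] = -4.42000000000000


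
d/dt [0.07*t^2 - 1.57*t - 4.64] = 0.14*t - 1.57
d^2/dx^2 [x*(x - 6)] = 2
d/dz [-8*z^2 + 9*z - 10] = 9 - 16*z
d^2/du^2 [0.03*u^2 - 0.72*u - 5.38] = 0.0600000000000000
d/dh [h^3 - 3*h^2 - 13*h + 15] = 3*h^2 - 6*h - 13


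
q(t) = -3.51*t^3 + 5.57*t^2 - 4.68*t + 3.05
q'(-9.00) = -957.87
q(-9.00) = 3055.13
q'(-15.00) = -2541.03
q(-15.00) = 13172.75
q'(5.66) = -278.96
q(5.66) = -481.44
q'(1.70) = -16.17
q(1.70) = -6.05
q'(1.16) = -5.93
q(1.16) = -0.36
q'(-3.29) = -155.31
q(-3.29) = 203.73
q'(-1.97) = -67.49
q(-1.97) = 60.72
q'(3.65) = -104.30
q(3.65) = -110.51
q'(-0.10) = -5.90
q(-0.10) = 3.58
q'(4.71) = -185.81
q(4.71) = -262.18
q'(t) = -10.53*t^2 + 11.14*t - 4.68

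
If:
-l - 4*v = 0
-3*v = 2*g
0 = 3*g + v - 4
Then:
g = 12/7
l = 32/7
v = -8/7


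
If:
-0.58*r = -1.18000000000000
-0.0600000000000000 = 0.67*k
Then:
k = -0.09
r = 2.03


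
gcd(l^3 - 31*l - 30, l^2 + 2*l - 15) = l + 5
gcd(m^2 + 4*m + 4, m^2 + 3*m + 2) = m + 2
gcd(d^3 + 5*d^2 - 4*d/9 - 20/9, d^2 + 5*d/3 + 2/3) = d + 2/3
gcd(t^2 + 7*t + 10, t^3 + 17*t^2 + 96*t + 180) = t + 5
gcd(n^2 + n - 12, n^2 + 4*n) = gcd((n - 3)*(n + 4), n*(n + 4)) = n + 4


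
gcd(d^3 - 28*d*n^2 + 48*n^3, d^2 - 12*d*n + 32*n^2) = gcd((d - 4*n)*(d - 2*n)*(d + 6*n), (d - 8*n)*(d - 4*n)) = d - 4*n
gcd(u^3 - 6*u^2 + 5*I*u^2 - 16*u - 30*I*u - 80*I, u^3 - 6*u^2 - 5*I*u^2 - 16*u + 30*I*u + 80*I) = u^2 - 6*u - 16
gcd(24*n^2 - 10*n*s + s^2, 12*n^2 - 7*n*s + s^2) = -4*n + s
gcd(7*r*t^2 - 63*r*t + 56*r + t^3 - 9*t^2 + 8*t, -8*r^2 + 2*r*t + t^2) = 1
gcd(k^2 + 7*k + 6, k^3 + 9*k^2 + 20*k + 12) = k^2 + 7*k + 6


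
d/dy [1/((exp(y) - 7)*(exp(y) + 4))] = (3 - 2*exp(y))*exp(y)/(exp(4*y) - 6*exp(3*y) - 47*exp(2*y) + 168*exp(y) + 784)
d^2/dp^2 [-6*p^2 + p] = -12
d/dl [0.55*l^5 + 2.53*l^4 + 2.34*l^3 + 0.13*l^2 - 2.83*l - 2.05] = 2.75*l^4 + 10.12*l^3 + 7.02*l^2 + 0.26*l - 2.83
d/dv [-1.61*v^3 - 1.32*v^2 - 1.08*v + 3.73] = -4.83*v^2 - 2.64*v - 1.08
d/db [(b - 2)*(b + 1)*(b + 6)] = 3*b^2 + 10*b - 8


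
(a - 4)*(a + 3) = a^2 - a - 12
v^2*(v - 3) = v^3 - 3*v^2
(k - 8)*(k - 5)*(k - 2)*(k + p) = k^4 + k^3*p - 15*k^3 - 15*k^2*p + 66*k^2 + 66*k*p - 80*k - 80*p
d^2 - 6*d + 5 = (d - 5)*(d - 1)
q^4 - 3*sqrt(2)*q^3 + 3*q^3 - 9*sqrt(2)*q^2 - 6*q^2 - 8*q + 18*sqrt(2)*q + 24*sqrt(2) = (q - 2)*(q + 1)*(q + 4)*(q - 3*sqrt(2))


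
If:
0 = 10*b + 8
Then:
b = -4/5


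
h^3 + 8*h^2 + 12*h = h*(h + 2)*(h + 6)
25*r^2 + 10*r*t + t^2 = (5*r + t)^2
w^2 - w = w*(w - 1)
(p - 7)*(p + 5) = p^2 - 2*p - 35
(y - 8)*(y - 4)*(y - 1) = y^3 - 13*y^2 + 44*y - 32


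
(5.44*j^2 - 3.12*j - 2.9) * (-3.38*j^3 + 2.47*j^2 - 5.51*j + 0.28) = -18.3872*j^5 + 23.9824*j^4 - 27.8788*j^3 + 11.5514*j^2 + 15.1054*j - 0.812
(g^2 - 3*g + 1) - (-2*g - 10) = g^2 - g + 11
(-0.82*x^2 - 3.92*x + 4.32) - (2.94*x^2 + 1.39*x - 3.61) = -3.76*x^2 - 5.31*x + 7.93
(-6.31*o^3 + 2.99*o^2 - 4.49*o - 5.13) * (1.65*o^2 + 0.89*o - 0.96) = -10.4115*o^5 - 0.682399999999999*o^4 + 1.3102*o^3 - 15.331*o^2 - 0.255299999999999*o + 4.9248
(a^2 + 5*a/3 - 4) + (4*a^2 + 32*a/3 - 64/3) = 5*a^2 + 37*a/3 - 76/3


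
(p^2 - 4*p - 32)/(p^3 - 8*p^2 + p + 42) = (p^2 - 4*p - 32)/(p^3 - 8*p^2 + p + 42)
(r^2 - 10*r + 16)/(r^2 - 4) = (r - 8)/(r + 2)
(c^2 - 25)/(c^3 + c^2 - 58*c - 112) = (c^2 - 25)/(c^3 + c^2 - 58*c - 112)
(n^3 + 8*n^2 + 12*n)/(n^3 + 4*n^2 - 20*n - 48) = n/(n - 4)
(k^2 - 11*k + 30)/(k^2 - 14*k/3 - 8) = 3*(k - 5)/(3*k + 4)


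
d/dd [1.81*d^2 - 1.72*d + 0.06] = 3.62*d - 1.72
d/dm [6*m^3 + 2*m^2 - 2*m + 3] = 18*m^2 + 4*m - 2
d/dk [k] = 1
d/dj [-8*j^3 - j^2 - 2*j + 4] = -24*j^2 - 2*j - 2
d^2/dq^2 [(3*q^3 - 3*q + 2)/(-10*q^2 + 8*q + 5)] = 6*(-14*q^3 - 320*q^2 + 235*q - 116)/(1000*q^6 - 2400*q^5 + 420*q^4 + 1888*q^3 - 210*q^2 - 600*q - 125)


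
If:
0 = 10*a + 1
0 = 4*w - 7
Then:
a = -1/10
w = 7/4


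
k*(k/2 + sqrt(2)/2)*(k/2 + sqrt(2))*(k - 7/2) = k^4/4 - 7*k^3/8 + 3*sqrt(2)*k^3/4 - 21*sqrt(2)*k^2/8 + k^2 - 7*k/2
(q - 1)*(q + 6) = q^2 + 5*q - 6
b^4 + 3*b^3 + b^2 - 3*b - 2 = (b - 1)*(b + 1)^2*(b + 2)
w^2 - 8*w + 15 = (w - 5)*(w - 3)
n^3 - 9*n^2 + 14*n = n*(n - 7)*(n - 2)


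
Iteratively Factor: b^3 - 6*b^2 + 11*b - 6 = (b - 3)*(b^2 - 3*b + 2) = (b - 3)*(b - 2)*(b - 1)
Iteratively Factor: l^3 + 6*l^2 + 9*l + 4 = (l + 1)*(l^2 + 5*l + 4) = (l + 1)*(l + 4)*(l + 1)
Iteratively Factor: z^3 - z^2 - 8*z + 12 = (z + 3)*(z^2 - 4*z + 4) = (z - 2)*(z + 3)*(z - 2)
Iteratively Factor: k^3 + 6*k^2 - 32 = (k + 4)*(k^2 + 2*k - 8) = (k + 4)^2*(k - 2)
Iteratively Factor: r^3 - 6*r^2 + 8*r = (r - 2)*(r^2 - 4*r) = (r - 4)*(r - 2)*(r)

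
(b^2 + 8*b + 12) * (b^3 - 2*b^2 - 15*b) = b^5 + 6*b^4 - 19*b^3 - 144*b^2 - 180*b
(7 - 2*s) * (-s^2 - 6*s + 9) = 2*s^3 + 5*s^2 - 60*s + 63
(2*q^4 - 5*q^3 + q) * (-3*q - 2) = -6*q^5 + 11*q^4 + 10*q^3 - 3*q^2 - 2*q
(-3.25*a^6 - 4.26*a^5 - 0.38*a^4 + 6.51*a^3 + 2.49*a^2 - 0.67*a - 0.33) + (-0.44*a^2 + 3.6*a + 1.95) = -3.25*a^6 - 4.26*a^5 - 0.38*a^4 + 6.51*a^3 + 2.05*a^2 + 2.93*a + 1.62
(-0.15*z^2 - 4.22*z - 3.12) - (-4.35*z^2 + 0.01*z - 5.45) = 4.2*z^2 - 4.23*z + 2.33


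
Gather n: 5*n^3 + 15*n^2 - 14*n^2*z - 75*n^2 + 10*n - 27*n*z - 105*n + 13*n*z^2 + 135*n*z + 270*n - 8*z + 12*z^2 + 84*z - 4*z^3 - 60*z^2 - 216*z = 5*n^3 + n^2*(-14*z - 60) + n*(13*z^2 + 108*z + 175) - 4*z^3 - 48*z^2 - 140*z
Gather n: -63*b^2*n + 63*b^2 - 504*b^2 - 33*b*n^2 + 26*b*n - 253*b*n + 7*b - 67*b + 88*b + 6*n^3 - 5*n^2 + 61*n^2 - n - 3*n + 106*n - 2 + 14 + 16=-441*b^2 + 28*b + 6*n^3 + n^2*(56 - 33*b) + n*(-63*b^2 - 227*b + 102) + 28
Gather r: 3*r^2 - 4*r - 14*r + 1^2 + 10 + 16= 3*r^2 - 18*r + 27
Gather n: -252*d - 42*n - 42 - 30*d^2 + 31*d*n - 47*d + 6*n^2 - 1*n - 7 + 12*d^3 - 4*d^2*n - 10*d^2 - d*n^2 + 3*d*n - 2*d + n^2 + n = 12*d^3 - 40*d^2 - 301*d + n^2*(7 - d) + n*(-4*d^2 + 34*d - 42) - 49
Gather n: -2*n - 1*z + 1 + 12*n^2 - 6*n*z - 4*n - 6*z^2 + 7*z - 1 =12*n^2 + n*(-6*z - 6) - 6*z^2 + 6*z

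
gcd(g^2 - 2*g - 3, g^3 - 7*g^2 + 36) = g - 3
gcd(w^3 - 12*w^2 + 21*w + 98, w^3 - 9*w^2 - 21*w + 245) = w^2 - 14*w + 49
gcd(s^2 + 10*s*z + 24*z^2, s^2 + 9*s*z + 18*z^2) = s + 6*z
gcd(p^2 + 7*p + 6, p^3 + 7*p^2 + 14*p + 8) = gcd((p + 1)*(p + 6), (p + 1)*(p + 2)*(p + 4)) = p + 1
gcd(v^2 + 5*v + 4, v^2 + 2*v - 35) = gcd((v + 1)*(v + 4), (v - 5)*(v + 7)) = 1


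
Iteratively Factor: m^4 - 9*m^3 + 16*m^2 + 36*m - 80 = (m - 2)*(m^3 - 7*m^2 + 2*m + 40) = (m - 2)*(m + 2)*(m^2 - 9*m + 20) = (m - 5)*(m - 2)*(m + 2)*(m - 4)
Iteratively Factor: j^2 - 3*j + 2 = (j - 2)*(j - 1)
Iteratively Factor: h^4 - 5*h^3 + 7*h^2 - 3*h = (h - 1)*(h^3 - 4*h^2 + 3*h) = (h - 1)^2*(h^2 - 3*h) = (h - 3)*(h - 1)^2*(h)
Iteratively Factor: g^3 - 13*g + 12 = (g + 4)*(g^2 - 4*g + 3) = (g - 1)*(g + 4)*(g - 3)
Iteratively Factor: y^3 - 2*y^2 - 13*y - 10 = (y - 5)*(y^2 + 3*y + 2) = (y - 5)*(y + 2)*(y + 1)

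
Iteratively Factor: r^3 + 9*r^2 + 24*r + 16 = (r + 1)*(r^2 + 8*r + 16) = (r + 1)*(r + 4)*(r + 4)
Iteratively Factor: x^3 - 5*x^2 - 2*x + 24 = (x - 3)*(x^2 - 2*x - 8) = (x - 3)*(x + 2)*(x - 4)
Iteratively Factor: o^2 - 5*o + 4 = (o - 1)*(o - 4)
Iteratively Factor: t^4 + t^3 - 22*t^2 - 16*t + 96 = (t - 2)*(t^3 + 3*t^2 - 16*t - 48) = (t - 2)*(t + 4)*(t^2 - t - 12) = (t - 2)*(t + 3)*(t + 4)*(t - 4)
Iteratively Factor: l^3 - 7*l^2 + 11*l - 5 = (l - 1)*(l^2 - 6*l + 5) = (l - 1)^2*(l - 5)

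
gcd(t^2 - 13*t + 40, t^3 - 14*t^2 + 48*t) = t - 8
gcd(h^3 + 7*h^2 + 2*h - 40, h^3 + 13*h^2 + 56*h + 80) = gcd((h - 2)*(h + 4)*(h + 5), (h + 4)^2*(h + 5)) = h^2 + 9*h + 20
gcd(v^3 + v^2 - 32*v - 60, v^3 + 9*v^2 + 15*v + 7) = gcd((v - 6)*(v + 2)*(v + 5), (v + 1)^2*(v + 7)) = 1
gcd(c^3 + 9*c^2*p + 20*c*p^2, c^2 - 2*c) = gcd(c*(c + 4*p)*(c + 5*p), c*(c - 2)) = c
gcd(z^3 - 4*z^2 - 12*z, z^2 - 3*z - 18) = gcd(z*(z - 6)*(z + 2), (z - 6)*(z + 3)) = z - 6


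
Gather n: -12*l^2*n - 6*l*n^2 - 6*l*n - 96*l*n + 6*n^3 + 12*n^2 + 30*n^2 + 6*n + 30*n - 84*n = 6*n^3 + n^2*(42 - 6*l) + n*(-12*l^2 - 102*l - 48)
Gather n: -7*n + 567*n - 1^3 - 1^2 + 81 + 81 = 560*n + 160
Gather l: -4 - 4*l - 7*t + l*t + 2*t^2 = l*(t - 4) + 2*t^2 - 7*t - 4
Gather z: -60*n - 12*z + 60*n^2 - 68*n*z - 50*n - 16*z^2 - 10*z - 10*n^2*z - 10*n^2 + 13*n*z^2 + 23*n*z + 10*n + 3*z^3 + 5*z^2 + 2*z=50*n^2 - 100*n + 3*z^3 + z^2*(13*n - 11) + z*(-10*n^2 - 45*n - 20)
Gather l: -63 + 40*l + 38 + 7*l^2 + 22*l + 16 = 7*l^2 + 62*l - 9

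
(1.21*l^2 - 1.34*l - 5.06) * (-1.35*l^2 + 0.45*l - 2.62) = -1.6335*l^4 + 2.3535*l^3 + 3.0578*l^2 + 1.2338*l + 13.2572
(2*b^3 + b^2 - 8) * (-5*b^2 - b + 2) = -10*b^5 - 7*b^4 + 3*b^3 + 42*b^2 + 8*b - 16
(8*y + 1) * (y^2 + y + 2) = 8*y^3 + 9*y^2 + 17*y + 2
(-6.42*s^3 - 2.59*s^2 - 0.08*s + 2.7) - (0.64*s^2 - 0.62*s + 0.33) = -6.42*s^3 - 3.23*s^2 + 0.54*s + 2.37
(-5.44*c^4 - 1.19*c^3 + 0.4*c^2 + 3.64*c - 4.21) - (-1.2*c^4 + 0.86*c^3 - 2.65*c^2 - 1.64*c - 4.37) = -4.24*c^4 - 2.05*c^3 + 3.05*c^2 + 5.28*c + 0.16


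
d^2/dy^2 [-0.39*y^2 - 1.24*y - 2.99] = -0.780000000000000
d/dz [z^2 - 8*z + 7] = 2*z - 8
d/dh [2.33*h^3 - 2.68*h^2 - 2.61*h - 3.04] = 6.99*h^2 - 5.36*h - 2.61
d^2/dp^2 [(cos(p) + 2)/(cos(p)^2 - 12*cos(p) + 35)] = (-9*(1 - cos(2*p))^2*cos(p)/4 - 5*(1 - cos(2*p))^2 - 4411*cos(p)/2 - 228*cos(2*p) + 69*cos(3*p) + cos(5*p)/2 + 1068)/((cos(p) - 7)^3*(cos(p) - 5)^3)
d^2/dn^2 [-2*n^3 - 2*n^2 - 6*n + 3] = -12*n - 4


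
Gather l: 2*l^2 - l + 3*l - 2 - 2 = 2*l^2 + 2*l - 4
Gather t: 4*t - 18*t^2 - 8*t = -18*t^2 - 4*t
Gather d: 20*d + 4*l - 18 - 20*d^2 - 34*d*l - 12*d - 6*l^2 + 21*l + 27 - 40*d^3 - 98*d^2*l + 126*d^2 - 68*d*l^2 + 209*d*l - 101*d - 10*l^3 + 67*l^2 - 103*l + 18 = -40*d^3 + d^2*(106 - 98*l) + d*(-68*l^2 + 175*l - 93) - 10*l^3 + 61*l^2 - 78*l + 27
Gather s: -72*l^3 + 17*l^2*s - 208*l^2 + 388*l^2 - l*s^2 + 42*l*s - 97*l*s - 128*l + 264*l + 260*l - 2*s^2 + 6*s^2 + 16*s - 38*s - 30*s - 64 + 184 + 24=-72*l^3 + 180*l^2 + 396*l + s^2*(4 - l) + s*(17*l^2 - 55*l - 52) + 144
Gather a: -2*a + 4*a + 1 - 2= 2*a - 1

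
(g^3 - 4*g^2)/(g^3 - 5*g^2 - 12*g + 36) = g^2*(g - 4)/(g^3 - 5*g^2 - 12*g + 36)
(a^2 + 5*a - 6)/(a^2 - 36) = (a - 1)/(a - 6)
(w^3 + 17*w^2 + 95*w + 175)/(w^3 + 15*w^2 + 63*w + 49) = (w^2 + 10*w + 25)/(w^2 + 8*w + 7)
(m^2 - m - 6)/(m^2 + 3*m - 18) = (m + 2)/(m + 6)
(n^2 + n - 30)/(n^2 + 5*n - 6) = (n - 5)/(n - 1)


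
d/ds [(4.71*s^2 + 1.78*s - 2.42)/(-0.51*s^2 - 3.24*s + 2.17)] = (-14.3526*s^2 + 17.973*s - 3.9782)/(0.2601*s^4 + 3.3048*s^3 + 8.2842*s^2 - 14.0616*s + 4.7089)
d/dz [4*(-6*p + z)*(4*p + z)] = -8*p + 8*z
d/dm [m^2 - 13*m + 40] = 2*m - 13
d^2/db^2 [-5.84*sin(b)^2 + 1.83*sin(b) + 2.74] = -1.83*sin(b) - 11.68*cos(2*b)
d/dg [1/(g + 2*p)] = -1/(g + 2*p)^2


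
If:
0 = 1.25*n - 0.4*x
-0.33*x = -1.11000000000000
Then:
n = 1.08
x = 3.36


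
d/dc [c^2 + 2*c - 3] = 2*c + 2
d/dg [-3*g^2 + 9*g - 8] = 9 - 6*g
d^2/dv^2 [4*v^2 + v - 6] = 8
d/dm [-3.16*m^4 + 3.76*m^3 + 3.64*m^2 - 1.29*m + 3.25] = -12.64*m^3 + 11.28*m^2 + 7.28*m - 1.29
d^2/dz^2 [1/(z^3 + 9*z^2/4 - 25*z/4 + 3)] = 8*(-3*(4*z + 3)*(4*z^3 + 9*z^2 - 25*z + 12) + (12*z^2 + 18*z - 25)^2)/(4*z^3 + 9*z^2 - 25*z + 12)^3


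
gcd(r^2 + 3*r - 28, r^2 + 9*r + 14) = r + 7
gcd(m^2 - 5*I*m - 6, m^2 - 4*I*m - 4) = m - 2*I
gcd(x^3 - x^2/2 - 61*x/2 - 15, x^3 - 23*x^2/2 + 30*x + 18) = x^2 - 11*x/2 - 3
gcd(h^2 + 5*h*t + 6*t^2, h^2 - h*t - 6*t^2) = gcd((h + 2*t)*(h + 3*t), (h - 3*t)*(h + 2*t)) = h + 2*t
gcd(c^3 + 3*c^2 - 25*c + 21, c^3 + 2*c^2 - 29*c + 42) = c^2 + 4*c - 21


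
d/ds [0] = 0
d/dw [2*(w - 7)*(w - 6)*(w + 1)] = 6*w^2 - 48*w + 58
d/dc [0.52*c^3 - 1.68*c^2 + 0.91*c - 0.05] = 1.56*c^2 - 3.36*c + 0.91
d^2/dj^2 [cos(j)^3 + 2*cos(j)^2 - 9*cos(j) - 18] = 33*cos(j)/4 - 4*cos(2*j) - 9*cos(3*j)/4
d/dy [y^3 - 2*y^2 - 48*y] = 3*y^2 - 4*y - 48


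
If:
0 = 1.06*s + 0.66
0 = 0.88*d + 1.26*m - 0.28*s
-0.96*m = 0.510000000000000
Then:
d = 0.56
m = -0.53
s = -0.62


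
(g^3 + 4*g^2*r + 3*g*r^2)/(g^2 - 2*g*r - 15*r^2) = g*(-g - r)/(-g + 5*r)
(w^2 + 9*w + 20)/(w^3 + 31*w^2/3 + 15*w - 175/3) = 3*(w + 4)/(3*w^2 + 16*w - 35)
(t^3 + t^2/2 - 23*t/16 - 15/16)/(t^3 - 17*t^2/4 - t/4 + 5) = (t + 3/4)/(t - 4)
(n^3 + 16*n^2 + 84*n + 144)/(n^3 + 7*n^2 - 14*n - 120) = (n^2 + 10*n + 24)/(n^2 + n - 20)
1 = 1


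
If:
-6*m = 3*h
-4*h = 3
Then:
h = -3/4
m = 3/8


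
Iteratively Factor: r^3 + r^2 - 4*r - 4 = (r + 1)*(r^2 - 4) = (r + 1)*(r + 2)*(r - 2)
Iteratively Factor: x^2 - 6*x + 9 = (x - 3)*(x - 3)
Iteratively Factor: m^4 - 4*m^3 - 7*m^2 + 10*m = (m - 5)*(m^3 + m^2 - 2*m) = (m - 5)*(m - 1)*(m^2 + 2*m) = m*(m - 5)*(m - 1)*(m + 2)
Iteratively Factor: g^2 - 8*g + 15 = (g - 3)*(g - 5)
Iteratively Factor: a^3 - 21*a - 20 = (a - 5)*(a^2 + 5*a + 4) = (a - 5)*(a + 4)*(a + 1)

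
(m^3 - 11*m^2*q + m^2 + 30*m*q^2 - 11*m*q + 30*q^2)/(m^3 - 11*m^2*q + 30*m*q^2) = (m + 1)/m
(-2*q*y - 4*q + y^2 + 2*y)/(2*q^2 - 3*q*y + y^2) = (y + 2)/(-q + y)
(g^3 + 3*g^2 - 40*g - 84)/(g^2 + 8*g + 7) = (g^2 - 4*g - 12)/(g + 1)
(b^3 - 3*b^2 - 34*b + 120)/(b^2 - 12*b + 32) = (b^2 + b - 30)/(b - 8)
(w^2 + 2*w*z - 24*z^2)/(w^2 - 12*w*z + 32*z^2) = (-w - 6*z)/(-w + 8*z)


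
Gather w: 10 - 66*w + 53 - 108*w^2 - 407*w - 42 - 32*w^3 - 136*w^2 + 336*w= -32*w^3 - 244*w^2 - 137*w + 21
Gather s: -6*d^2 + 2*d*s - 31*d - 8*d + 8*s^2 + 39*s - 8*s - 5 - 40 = -6*d^2 - 39*d + 8*s^2 + s*(2*d + 31) - 45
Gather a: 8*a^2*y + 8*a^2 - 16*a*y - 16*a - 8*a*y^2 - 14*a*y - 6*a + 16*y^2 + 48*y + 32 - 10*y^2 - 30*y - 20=a^2*(8*y + 8) + a*(-8*y^2 - 30*y - 22) + 6*y^2 + 18*y + 12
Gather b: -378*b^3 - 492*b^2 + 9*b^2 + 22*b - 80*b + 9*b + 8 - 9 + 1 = -378*b^3 - 483*b^2 - 49*b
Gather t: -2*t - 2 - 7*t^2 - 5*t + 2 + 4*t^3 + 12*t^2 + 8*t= 4*t^3 + 5*t^2 + t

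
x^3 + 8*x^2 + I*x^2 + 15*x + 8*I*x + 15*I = (x + 3)*(x + 5)*(x + I)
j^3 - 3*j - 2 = (j - 2)*(j + 1)^2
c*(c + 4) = c^2 + 4*c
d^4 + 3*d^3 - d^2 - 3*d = d*(d - 1)*(d + 1)*(d + 3)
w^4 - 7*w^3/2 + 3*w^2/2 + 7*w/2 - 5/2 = (w - 5/2)*(w - 1)^2*(w + 1)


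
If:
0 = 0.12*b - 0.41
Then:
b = 3.42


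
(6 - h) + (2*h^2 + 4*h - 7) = 2*h^2 + 3*h - 1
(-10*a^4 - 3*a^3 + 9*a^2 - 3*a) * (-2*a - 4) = 20*a^5 + 46*a^4 - 6*a^3 - 30*a^2 + 12*a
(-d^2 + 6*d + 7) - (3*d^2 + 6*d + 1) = 6 - 4*d^2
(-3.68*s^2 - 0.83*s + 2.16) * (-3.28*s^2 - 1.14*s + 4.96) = 12.0704*s^4 + 6.9176*s^3 - 24.3914*s^2 - 6.5792*s + 10.7136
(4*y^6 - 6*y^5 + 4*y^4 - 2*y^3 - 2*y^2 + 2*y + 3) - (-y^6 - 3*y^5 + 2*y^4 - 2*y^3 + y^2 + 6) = 5*y^6 - 3*y^5 + 2*y^4 - 3*y^2 + 2*y - 3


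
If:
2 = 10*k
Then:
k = 1/5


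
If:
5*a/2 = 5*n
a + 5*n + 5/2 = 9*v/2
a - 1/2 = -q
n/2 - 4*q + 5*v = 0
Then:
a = -28/293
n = -14/293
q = 349/586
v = 141/293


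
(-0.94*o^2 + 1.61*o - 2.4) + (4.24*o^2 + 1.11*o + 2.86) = 3.3*o^2 + 2.72*o + 0.46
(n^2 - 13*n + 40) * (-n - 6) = -n^3 + 7*n^2 + 38*n - 240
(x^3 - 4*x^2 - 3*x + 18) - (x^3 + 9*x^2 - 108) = -13*x^2 - 3*x + 126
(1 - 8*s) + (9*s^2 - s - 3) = 9*s^2 - 9*s - 2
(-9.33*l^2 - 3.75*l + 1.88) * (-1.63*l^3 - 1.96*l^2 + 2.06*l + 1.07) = 15.2079*l^5 + 24.3993*l^4 - 14.9342*l^3 - 21.3929*l^2 - 0.1397*l + 2.0116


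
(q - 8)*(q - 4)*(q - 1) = q^3 - 13*q^2 + 44*q - 32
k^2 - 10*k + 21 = (k - 7)*(k - 3)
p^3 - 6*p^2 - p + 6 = (p - 6)*(p - 1)*(p + 1)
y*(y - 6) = y^2 - 6*y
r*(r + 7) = r^2 + 7*r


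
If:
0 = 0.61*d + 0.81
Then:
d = -1.33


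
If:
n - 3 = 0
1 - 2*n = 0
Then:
No Solution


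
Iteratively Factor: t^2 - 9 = (t + 3)*(t - 3)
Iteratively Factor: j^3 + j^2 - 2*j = (j)*(j^2 + j - 2) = j*(j + 2)*(j - 1)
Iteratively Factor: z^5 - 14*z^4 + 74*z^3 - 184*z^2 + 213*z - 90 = (z - 3)*(z^4 - 11*z^3 + 41*z^2 - 61*z + 30) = (z - 3)*(z - 2)*(z^3 - 9*z^2 + 23*z - 15) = (z - 5)*(z - 3)*(z - 2)*(z^2 - 4*z + 3) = (z - 5)*(z - 3)*(z - 2)*(z - 1)*(z - 3)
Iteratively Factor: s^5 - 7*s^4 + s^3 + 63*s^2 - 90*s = (s - 3)*(s^4 - 4*s^3 - 11*s^2 + 30*s) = s*(s - 3)*(s^3 - 4*s^2 - 11*s + 30) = s*(s - 3)*(s - 2)*(s^2 - 2*s - 15) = s*(s - 3)*(s - 2)*(s + 3)*(s - 5)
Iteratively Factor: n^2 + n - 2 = (n - 1)*(n + 2)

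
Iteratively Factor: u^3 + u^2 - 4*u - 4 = (u + 1)*(u^2 - 4) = (u + 1)*(u + 2)*(u - 2)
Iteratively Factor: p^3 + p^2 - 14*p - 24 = (p + 3)*(p^2 - 2*p - 8) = (p - 4)*(p + 3)*(p + 2)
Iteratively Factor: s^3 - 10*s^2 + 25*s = (s)*(s^2 - 10*s + 25) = s*(s - 5)*(s - 5)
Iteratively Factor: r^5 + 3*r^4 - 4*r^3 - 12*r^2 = (r)*(r^4 + 3*r^3 - 4*r^2 - 12*r) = r^2*(r^3 + 3*r^2 - 4*r - 12) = r^2*(r + 2)*(r^2 + r - 6) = r^2*(r + 2)*(r + 3)*(r - 2)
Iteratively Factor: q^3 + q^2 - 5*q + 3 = (q - 1)*(q^2 + 2*q - 3) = (q - 1)*(q + 3)*(q - 1)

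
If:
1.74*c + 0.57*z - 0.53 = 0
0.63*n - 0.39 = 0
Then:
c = 0.304597701149425 - 0.327586206896552*z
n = 0.62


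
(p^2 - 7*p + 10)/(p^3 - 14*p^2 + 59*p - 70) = 1/(p - 7)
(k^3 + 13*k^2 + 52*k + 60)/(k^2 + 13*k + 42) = (k^2 + 7*k + 10)/(k + 7)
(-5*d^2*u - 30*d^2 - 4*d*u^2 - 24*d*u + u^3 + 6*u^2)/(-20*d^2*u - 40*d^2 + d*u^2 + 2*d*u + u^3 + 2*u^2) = (-5*d^2*u - 30*d^2 - 4*d*u^2 - 24*d*u + u^3 + 6*u^2)/(-20*d^2*u - 40*d^2 + d*u^2 + 2*d*u + u^3 + 2*u^2)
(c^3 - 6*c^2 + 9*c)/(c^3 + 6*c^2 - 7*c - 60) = c*(c - 3)/(c^2 + 9*c + 20)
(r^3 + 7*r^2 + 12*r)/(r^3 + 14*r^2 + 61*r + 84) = r/(r + 7)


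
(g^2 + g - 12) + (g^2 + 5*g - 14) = 2*g^2 + 6*g - 26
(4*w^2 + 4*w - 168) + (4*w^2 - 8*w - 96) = 8*w^2 - 4*w - 264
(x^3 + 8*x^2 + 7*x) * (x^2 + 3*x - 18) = x^5 + 11*x^4 + 13*x^3 - 123*x^2 - 126*x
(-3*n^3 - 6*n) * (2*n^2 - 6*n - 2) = -6*n^5 + 18*n^4 - 6*n^3 + 36*n^2 + 12*n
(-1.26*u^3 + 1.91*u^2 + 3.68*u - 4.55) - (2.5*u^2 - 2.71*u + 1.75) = -1.26*u^3 - 0.59*u^2 + 6.39*u - 6.3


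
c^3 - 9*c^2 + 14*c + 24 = (c - 6)*(c - 4)*(c + 1)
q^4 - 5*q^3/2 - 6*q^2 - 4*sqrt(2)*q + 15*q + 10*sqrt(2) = (q - 5/2)*(q - 2*sqrt(2))*(q + sqrt(2))^2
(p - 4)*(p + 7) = p^2 + 3*p - 28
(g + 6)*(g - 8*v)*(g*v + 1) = g^3*v - 8*g^2*v^2 + 6*g^2*v + g^2 - 48*g*v^2 - 8*g*v + 6*g - 48*v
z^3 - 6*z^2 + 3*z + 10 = (z - 5)*(z - 2)*(z + 1)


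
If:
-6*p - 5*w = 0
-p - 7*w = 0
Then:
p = 0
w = 0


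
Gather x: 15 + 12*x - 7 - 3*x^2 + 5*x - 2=-3*x^2 + 17*x + 6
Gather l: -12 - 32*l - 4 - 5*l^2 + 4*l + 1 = -5*l^2 - 28*l - 15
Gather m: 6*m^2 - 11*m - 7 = 6*m^2 - 11*m - 7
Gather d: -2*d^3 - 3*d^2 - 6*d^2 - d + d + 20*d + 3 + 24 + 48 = -2*d^3 - 9*d^2 + 20*d + 75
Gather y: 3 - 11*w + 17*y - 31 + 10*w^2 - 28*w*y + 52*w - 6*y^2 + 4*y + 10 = 10*w^2 + 41*w - 6*y^2 + y*(21 - 28*w) - 18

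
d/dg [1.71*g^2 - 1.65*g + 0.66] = 3.42*g - 1.65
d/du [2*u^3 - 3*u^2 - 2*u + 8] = 6*u^2 - 6*u - 2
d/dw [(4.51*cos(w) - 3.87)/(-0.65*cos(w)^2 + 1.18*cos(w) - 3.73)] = (-2.9315*cos(w)^2 + 5.031*cos(w) + 12.2557)*sin(w)/(0.4225*cos(w)^4 - 1.534*cos(w)^3 + 6.2414*cos(w)^2 - 8.8028*cos(w) + 13.9129)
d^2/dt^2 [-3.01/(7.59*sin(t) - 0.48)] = (173.400381*sin(t)^2 + 10.966032*sin(t) - 346.800762)/(7.59*sin(t) - 0.48)^3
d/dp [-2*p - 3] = -2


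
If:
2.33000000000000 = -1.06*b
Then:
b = -2.20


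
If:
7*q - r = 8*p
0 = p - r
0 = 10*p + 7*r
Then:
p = 0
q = 0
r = 0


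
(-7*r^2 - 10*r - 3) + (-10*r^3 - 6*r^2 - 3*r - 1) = -10*r^3 - 13*r^2 - 13*r - 4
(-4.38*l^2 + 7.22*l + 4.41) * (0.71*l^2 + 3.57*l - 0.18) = -3.1098*l^4 - 10.5104*l^3 + 29.6949*l^2 + 14.4441*l - 0.7938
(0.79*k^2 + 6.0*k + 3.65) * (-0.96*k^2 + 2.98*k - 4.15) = -0.7584*k^4 - 3.4058*k^3 + 11.0975*k^2 - 14.023*k - 15.1475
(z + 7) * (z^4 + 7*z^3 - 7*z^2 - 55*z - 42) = z^5 + 14*z^4 + 42*z^3 - 104*z^2 - 427*z - 294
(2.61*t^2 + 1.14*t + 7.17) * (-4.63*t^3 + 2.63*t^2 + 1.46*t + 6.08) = -12.0843*t^5 + 1.5861*t^4 - 26.3883*t^3 + 36.3903*t^2 + 17.3994*t + 43.5936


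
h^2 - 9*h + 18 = (h - 6)*(h - 3)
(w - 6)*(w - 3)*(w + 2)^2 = w^4 - 5*w^3 - 14*w^2 + 36*w + 72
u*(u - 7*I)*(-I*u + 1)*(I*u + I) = u^4 + u^3 - 6*I*u^3 + 7*u^2 - 6*I*u^2 + 7*u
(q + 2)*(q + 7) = q^2 + 9*q + 14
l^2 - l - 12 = (l - 4)*(l + 3)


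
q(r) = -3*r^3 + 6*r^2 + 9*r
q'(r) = -9*r^2 + 12*r + 9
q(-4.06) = 263.13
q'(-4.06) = -188.07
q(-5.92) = 779.42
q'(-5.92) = -377.46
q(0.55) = 6.27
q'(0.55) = 12.88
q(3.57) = -27.90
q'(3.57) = -62.86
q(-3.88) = 230.64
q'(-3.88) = -173.05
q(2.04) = 17.86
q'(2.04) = -3.97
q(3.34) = -14.79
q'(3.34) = -51.32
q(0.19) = 1.91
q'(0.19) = 10.96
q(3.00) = 0.00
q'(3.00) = -36.00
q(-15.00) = 11340.00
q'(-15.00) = -2196.00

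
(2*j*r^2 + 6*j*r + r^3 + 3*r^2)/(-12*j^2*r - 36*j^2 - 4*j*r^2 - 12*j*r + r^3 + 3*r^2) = r/(-6*j + r)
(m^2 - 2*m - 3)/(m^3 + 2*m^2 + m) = (m - 3)/(m*(m + 1))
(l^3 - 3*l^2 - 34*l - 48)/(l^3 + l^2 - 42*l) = (l^3 - 3*l^2 - 34*l - 48)/(l*(l^2 + l - 42))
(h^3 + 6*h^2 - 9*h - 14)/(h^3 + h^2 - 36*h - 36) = (h^2 + 5*h - 14)/(h^2 - 36)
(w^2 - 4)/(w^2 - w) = (w^2 - 4)/(w*(w - 1))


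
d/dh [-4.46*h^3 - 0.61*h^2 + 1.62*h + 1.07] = -13.38*h^2 - 1.22*h + 1.62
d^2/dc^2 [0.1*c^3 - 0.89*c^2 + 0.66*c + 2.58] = 0.6*c - 1.78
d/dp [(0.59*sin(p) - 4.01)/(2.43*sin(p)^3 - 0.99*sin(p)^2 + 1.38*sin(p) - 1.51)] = (-2.8674*sin(p)^3 + 29.817*sin(p)^2 - 7.9398*sin(p) + 4.6429)*cos(p)/(5.9049*sin(p)^6 - 4.8114*sin(p)^5 + 7.6869*sin(p)^4 - 10.071*sin(p)^3 + 4.8942*sin(p)^2 - 4.1676*sin(p) + 2.2801)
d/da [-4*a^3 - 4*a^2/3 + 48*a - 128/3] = -12*a^2 - 8*a/3 + 48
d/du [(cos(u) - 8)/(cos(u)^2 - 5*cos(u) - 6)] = (cos(u)^2 - 16*cos(u) + 46)*sin(u)/(sin(u)^2 + 5*cos(u) + 5)^2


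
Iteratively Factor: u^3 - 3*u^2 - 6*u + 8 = (u - 1)*(u^2 - 2*u - 8) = (u - 1)*(u + 2)*(u - 4)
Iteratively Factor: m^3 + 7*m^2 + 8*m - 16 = (m + 4)*(m^2 + 3*m - 4) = (m - 1)*(m + 4)*(m + 4)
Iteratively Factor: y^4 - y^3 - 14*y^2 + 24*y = (y - 2)*(y^3 + y^2 - 12*y) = (y - 2)*(y + 4)*(y^2 - 3*y) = y*(y - 2)*(y + 4)*(y - 3)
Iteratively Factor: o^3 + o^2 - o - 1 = (o + 1)*(o^2 - 1) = (o + 1)^2*(o - 1)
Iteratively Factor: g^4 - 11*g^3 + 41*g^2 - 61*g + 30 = (g - 2)*(g^3 - 9*g^2 + 23*g - 15) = (g - 2)*(g - 1)*(g^2 - 8*g + 15) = (g - 3)*(g - 2)*(g - 1)*(g - 5)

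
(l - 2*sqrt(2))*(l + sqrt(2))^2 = l^3 - 6*l - 4*sqrt(2)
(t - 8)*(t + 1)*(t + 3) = t^3 - 4*t^2 - 29*t - 24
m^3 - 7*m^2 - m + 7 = (m - 7)*(m - 1)*(m + 1)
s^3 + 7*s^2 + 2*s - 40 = (s - 2)*(s + 4)*(s + 5)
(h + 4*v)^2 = h^2 + 8*h*v + 16*v^2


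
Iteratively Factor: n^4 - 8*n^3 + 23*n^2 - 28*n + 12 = (n - 2)*(n^3 - 6*n^2 + 11*n - 6) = (n - 2)*(n - 1)*(n^2 - 5*n + 6) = (n - 3)*(n - 2)*(n - 1)*(n - 2)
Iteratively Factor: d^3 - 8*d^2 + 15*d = (d - 5)*(d^2 - 3*d) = d*(d - 5)*(d - 3)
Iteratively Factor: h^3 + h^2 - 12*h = (h)*(h^2 + h - 12) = h*(h - 3)*(h + 4)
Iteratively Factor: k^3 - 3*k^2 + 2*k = (k)*(k^2 - 3*k + 2) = k*(k - 2)*(k - 1)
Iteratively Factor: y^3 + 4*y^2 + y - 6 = (y + 2)*(y^2 + 2*y - 3) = (y - 1)*(y + 2)*(y + 3)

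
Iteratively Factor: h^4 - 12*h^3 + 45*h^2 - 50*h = (h)*(h^3 - 12*h^2 + 45*h - 50) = h*(h - 5)*(h^2 - 7*h + 10) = h*(h - 5)^2*(h - 2)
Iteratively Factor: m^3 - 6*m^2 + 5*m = (m - 1)*(m^2 - 5*m) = (m - 5)*(m - 1)*(m)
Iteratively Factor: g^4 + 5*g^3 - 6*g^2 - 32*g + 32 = (g - 1)*(g^3 + 6*g^2 - 32) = (g - 2)*(g - 1)*(g^2 + 8*g + 16) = (g - 2)*(g - 1)*(g + 4)*(g + 4)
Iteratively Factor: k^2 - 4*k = (k)*(k - 4)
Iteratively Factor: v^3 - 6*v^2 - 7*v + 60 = (v + 3)*(v^2 - 9*v + 20) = (v - 5)*(v + 3)*(v - 4)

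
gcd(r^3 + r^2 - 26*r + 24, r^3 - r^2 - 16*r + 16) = r^2 - 5*r + 4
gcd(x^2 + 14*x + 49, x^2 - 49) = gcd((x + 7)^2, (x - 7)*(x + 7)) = x + 7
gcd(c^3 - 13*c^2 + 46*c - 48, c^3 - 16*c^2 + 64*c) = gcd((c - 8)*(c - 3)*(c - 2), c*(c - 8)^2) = c - 8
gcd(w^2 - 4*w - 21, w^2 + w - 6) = w + 3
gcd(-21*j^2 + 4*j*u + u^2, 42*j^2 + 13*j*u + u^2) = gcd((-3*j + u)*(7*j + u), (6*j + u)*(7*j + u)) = 7*j + u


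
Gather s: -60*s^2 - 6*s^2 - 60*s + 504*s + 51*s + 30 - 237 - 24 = -66*s^2 + 495*s - 231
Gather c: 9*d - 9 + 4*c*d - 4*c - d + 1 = c*(4*d - 4) + 8*d - 8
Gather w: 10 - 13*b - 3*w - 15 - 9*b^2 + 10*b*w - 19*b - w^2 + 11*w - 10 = -9*b^2 - 32*b - w^2 + w*(10*b + 8) - 15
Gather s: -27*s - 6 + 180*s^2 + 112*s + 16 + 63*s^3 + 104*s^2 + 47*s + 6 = 63*s^3 + 284*s^2 + 132*s + 16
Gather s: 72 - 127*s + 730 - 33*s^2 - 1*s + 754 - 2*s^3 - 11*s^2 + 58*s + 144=-2*s^3 - 44*s^2 - 70*s + 1700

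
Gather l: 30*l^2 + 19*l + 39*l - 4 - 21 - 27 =30*l^2 + 58*l - 52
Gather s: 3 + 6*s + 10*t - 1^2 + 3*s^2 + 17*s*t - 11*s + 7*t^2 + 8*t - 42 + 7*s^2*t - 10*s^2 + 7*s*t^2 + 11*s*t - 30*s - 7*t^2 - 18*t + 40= s^2*(7*t - 7) + s*(7*t^2 + 28*t - 35)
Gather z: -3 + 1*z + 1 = z - 2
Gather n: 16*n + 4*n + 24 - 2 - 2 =20*n + 20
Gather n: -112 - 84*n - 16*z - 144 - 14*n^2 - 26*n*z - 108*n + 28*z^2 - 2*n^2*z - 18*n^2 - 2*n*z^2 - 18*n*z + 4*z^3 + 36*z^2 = n^2*(-2*z - 32) + n*(-2*z^2 - 44*z - 192) + 4*z^3 + 64*z^2 - 16*z - 256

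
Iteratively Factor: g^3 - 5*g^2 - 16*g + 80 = (g - 4)*(g^2 - g - 20) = (g - 5)*(g - 4)*(g + 4)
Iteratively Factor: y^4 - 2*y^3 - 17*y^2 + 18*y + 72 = (y - 3)*(y^3 + y^2 - 14*y - 24) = (y - 3)*(y + 3)*(y^2 - 2*y - 8) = (y - 3)*(y + 2)*(y + 3)*(y - 4)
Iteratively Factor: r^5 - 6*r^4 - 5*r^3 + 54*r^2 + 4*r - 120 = (r - 2)*(r^4 - 4*r^3 - 13*r^2 + 28*r + 60) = (r - 2)*(r + 2)*(r^3 - 6*r^2 - r + 30) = (r - 2)*(r + 2)^2*(r^2 - 8*r + 15) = (r - 3)*(r - 2)*(r + 2)^2*(r - 5)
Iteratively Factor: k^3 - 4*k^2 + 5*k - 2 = (k - 2)*(k^2 - 2*k + 1) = (k - 2)*(k - 1)*(k - 1)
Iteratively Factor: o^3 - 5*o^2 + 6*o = (o - 2)*(o^2 - 3*o) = (o - 3)*(o - 2)*(o)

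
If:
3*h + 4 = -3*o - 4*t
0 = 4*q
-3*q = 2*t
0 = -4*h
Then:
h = 0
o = -4/3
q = 0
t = 0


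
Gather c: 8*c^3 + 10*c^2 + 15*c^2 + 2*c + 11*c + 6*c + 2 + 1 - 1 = 8*c^3 + 25*c^2 + 19*c + 2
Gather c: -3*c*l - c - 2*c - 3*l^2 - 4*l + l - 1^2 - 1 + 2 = c*(-3*l - 3) - 3*l^2 - 3*l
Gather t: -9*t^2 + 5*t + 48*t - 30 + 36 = -9*t^2 + 53*t + 6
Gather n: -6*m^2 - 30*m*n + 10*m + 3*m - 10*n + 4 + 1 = -6*m^2 + 13*m + n*(-30*m - 10) + 5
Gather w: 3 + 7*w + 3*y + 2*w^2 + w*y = 2*w^2 + w*(y + 7) + 3*y + 3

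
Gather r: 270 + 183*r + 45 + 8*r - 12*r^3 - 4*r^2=-12*r^3 - 4*r^2 + 191*r + 315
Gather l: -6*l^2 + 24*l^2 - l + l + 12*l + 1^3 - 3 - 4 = 18*l^2 + 12*l - 6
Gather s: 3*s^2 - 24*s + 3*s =3*s^2 - 21*s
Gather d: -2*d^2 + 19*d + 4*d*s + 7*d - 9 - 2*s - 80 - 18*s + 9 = -2*d^2 + d*(4*s + 26) - 20*s - 80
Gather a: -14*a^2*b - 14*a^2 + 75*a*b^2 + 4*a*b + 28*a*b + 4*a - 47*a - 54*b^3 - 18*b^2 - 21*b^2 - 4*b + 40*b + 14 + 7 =a^2*(-14*b - 14) + a*(75*b^2 + 32*b - 43) - 54*b^3 - 39*b^2 + 36*b + 21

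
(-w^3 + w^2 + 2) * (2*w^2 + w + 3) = -2*w^5 + w^4 - 2*w^3 + 7*w^2 + 2*w + 6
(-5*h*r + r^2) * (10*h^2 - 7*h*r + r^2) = -50*h^3*r + 45*h^2*r^2 - 12*h*r^3 + r^4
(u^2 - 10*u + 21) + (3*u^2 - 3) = 4*u^2 - 10*u + 18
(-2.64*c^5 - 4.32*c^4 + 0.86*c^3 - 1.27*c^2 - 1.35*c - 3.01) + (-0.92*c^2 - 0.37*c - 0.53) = -2.64*c^5 - 4.32*c^4 + 0.86*c^3 - 2.19*c^2 - 1.72*c - 3.54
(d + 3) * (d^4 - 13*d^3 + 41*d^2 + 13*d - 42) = d^5 - 10*d^4 + 2*d^3 + 136*d^2 - 3*d - 126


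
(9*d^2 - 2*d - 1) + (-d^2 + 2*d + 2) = 8*d^2 + 1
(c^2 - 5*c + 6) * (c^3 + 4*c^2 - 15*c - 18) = c^5 - c^4 - 29*c^3 + 81*c^2 - 108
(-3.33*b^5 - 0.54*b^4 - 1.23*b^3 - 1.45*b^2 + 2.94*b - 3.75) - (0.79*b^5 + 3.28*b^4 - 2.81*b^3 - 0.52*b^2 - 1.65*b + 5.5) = -4.12*b^5 - 3.82*b^4 + 1.58*b^3 - 0.93*b^2 + 4.59*b - 9.25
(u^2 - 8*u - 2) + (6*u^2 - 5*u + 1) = 7*u^2 - 13*u - 1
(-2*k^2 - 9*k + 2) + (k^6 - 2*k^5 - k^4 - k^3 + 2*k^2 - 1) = k^6 - 2*k^5 - k^4 - k^3 - 9*k + 1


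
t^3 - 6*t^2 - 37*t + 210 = (t - 7)*(t - 5)*(t + 6)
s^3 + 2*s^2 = s^2*(s + 2)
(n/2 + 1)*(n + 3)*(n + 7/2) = n^3/2 + 17*n^2/4 + 47*n/4 + 21/2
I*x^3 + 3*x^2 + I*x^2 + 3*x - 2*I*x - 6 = (x + 2)*(x - 3*I)*(I*x - I)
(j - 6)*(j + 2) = j^2 - 4*j - 12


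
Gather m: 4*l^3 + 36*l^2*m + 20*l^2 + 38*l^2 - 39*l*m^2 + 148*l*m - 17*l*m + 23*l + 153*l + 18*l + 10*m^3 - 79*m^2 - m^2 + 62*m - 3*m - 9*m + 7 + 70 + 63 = 4*l^3 + 58*l^2 + 194*l + 10*m^3 + m^2*(-39*l - 80) + m*(36*l^2 + 131*l + 50) + 140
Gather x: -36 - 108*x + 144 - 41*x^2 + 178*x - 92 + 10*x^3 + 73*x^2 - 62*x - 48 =10*x^3 + 32*x^2 + 8*x - 32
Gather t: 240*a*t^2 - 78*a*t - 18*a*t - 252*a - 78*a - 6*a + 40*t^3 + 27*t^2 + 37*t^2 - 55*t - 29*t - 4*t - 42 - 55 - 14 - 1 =-336*a + 40*t^3 + t^2*(240*a + 64) + t*(-96*a - 88) - 112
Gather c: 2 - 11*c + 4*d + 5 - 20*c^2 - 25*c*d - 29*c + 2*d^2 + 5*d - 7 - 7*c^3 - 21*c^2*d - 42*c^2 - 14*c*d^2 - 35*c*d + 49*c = -7*c^3 + c^2*(-21*d - 62) + c*(-14*d^2 - 60*d + 9) + 2*d^2 + 9*d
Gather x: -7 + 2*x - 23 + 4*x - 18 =6*x - 48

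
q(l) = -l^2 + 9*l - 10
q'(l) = 9 - 2*l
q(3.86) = 9.84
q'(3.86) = 1.28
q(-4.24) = -66.14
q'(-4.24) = 17.48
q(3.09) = 8.26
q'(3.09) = 2.82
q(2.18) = 4.87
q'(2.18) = 4.64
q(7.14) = 3.28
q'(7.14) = -5.28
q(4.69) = 10.21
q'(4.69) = -0.38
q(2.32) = 5.50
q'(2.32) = 4.36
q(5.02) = 9.98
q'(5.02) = -1.04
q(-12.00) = -262.00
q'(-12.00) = 33.00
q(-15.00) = -370.00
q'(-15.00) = 39.00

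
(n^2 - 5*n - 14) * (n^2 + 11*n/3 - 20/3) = n^4 - 4*n^3/3 - 39*n^2 - 18*n + 280/3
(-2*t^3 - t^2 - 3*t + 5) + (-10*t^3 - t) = -12*t^3 - t^2 - 4*t + 5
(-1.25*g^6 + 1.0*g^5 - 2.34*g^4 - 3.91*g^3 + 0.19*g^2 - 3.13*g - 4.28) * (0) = 0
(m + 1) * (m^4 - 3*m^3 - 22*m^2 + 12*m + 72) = m^5 - 2*m^4 - 25*m^3 - 10*m^2 + 84*m + 72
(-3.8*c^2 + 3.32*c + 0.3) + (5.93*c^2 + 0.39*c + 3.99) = 2.13*c^2 + 3.71*c + 4.29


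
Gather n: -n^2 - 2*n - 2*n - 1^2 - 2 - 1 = -n^2 - 4*n - 4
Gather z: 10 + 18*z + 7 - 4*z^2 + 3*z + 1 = -4*z^2 + 21*z + 18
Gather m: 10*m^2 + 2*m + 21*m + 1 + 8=10*m^2 + 23*m + 9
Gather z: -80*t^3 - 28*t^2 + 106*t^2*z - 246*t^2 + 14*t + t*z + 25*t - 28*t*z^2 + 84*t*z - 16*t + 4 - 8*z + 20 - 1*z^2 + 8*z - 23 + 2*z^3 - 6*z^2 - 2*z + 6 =-80*t^3 - 274*t^2 + 23*t + 2*z^3 + z^2*(-28*t - 7) + z*(106*t^2 + 85*t - 2) + 7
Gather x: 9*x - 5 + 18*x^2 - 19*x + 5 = 18*x^2 - 10*x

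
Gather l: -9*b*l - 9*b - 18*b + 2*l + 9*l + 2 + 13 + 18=-27*b + l*(11 - 9*b) + 33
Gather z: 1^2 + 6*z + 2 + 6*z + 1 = 12*z + 4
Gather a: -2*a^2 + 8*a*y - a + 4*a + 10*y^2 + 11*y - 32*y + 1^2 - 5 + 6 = -2*a^2 + a*(8*y + 3) + 10*y^2 - 21*y + 2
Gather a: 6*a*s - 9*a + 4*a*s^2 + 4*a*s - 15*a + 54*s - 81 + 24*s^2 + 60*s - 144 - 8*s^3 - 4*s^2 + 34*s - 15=a*(4*s^2 + 10*s - 24) - 8*s^3 + 20*s^2 + 148*s - 240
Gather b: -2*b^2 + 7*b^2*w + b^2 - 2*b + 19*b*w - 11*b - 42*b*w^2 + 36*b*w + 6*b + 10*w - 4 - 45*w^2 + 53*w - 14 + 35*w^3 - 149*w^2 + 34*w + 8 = b^2*(7*w - 1) + b*(-42*w^2 + 55*w - 7) + 35*w^3 - 194*w^2 + 97*w - 10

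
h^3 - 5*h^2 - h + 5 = (h - 5)*(h - 1)*(h + 1)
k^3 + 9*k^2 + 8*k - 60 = (k - 2)*(k + 5)*(k + 6)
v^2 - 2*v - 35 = (v - 7)*(v + 5)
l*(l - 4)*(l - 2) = l^3 - 6*l^2 + 8*l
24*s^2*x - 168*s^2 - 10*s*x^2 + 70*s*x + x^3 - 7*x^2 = (-6*s + x)*(-4*s + x)*(x - 7)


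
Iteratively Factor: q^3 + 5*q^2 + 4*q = (q + 4)*(q^2 + q) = q*(q + 4)*(q + 1)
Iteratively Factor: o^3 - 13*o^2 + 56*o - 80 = (o - 4)*(o^2 - 9*o + 20) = (o - 5)*(o - 4)*(o - 4)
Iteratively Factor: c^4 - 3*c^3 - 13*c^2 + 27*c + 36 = (c - 3)*(c^3 - 13*c - 12) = (c - 3)*(c + 1)*(c^2 - c - 12) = (c - 3)*(c + 1)*(c + 3)*(c - 4)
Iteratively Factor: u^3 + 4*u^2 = (u + 4)*(u^2) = u*(u + 4)*(u)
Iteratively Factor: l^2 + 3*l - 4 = (l + 4)*(l - 1)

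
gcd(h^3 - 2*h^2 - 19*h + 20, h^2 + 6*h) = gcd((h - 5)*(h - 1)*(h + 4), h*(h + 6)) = 1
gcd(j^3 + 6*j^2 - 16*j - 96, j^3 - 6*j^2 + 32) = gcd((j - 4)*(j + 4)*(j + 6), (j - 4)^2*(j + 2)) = j - 4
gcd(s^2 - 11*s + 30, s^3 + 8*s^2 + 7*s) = 1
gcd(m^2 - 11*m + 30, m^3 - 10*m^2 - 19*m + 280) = 1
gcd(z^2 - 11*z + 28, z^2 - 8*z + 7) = z - 7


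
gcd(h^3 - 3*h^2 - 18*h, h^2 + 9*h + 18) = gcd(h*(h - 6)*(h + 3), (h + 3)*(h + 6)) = h + 3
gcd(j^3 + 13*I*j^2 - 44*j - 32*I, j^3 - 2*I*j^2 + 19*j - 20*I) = j + 4*I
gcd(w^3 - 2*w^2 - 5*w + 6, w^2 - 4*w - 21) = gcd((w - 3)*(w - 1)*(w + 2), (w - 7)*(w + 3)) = 1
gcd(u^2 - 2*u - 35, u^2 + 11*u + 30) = u + 5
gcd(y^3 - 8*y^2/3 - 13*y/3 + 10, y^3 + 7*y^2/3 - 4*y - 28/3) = y + 2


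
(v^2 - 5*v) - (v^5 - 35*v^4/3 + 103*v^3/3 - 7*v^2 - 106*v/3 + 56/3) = -v^5 + 35*v^4/3 - 103*v^3/3 + 8*v^2 + 91*v/3 - 56/3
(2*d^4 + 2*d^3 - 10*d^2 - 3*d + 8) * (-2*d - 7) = -4*d^5 - 18*d^4 + 6*d^3 + 76*d^2 + 5*d - 56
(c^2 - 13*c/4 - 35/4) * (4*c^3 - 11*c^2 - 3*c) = 4*c^5 - 24*c^4 - 9*c^3/4 + 106*c^2 + 105*c/4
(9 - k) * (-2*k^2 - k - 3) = 2*k^3 - 17*k^2 - 6*k - 27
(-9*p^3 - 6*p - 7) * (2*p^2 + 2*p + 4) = -18*p^5 - 18*p^4 - 48*p^3 - 26*p^2 - 38*p - 28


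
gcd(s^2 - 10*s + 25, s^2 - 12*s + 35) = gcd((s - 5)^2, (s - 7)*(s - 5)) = s - 5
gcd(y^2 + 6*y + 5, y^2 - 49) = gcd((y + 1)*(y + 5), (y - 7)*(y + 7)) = 1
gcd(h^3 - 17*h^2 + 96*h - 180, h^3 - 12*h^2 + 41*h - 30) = h^2 - 11*h + 30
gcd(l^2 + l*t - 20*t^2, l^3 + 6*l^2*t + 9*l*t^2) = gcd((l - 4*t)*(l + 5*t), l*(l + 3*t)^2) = 1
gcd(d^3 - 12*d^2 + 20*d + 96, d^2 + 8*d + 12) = d + 2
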